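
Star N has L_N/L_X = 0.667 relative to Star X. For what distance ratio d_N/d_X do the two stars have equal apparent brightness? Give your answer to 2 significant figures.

Equal flux requires L_N/d_N² = L_X/d_X², so d_N/d_X = √(L_N/L_X)
= √(0.667) = 0.8167.

0.82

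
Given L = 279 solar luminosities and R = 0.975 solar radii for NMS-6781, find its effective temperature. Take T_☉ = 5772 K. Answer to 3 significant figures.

2.39×10^4 K

T/T_☉ = (L/L_☉)^(1/4) / (R/R_☉)^(1/2)
T = 5772 × (279)^(1/4) / √(0.975) = 5772 × 4.087 / 0.9874 = 2.389×10^4 K.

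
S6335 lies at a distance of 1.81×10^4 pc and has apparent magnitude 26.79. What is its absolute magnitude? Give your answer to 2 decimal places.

M = m − 5 log₁₀(d/10 pc) = 26.79 − 5 log₁₀(1.81×10^4/10)
  = 26.79 − 5 × 3.258 = 26.79 − 16.29 = 10.50.

10.50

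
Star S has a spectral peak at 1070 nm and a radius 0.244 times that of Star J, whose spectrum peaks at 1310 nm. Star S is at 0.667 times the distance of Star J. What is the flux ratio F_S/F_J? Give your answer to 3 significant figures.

Wien's law: T_S/T_J = λ_J/λ_S = 1310/1070 = 1.224.
L_S/L_J = (R_S/R_J)²(T_S/T_J)⁴ = (0.244)²(1.224)⁴ = 0.1338.
F_S/F_J = (L_S/L_J)/(d_S/d_J)² = 0.1338/(0.667)² = 0.3007.

0.301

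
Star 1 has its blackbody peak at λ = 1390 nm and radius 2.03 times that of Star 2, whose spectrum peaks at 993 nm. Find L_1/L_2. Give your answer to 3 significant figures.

Wien's law gives T ∝ 1/λ_max, so T_1/T_2 = λ_2/λ_1 = 993/1390 = 0.7144.
Then L ∝ R²T⁴ gives L_1/L_2 = (2.03)² × (0.7144)⁴ = 4.121 × 0.2605 = 1.073.

1.07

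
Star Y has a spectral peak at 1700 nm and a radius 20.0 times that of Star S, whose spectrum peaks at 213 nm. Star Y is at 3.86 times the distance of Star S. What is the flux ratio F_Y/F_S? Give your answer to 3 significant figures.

Wien's law: T_Y/T_S = λ_S/λ_Y = 213/1700 = 0.1253.
L_Y/L_S = (R_Y/R_S)²(T_Y/T_S)⁴ = (20.0)²(0.1253)⁴ = 0.09858.
F_Y/F_S = (L_Y/L_S)/(d_Y/d_S)² = 0.09858/(3.86)² = 0.006616.

0.00662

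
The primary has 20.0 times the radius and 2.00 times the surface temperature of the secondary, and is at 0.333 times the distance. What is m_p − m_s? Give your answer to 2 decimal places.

L_p/L_s = (20.0)²(2.00)⁴ = 6400.
F_p/F_s = (L_p/L_s)/(d_p/d_s)² = 6400/0.1109 = 5.772×10^4.
m_p − m_s = −2.5 log₁₀(5.772×10^4) = -11.90.

-11.90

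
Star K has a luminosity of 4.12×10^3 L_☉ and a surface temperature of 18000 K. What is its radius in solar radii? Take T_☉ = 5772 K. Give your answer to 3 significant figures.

6.60 solar radii

R/R_☉ = √(L/L_☉) / (T/T_☉)² = √(4.12×10^3) / (3.119)²
       = 64.19 / 9.725 = 6.600.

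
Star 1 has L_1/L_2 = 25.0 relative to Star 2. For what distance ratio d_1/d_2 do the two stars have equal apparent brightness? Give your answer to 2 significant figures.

Equal flux requires L_1/d_1² = L_2/d_2², so d_1/d_2 = √(L_1/L_2)
= √(25.0) = 5.000.

5.0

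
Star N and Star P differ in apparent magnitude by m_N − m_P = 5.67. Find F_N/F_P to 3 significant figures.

F_N/F_P = 10^(−(m_N − m_P)/2.5) = 10^(-5.67/2.5) = 10^-2.268 = 0.005395.

0.00540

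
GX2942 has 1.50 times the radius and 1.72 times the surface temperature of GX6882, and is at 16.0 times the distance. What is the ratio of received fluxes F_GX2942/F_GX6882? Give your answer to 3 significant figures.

0.0769

L_GX2942/L_GX6882 = (R_GX2942/R_GX6882)²(T_GX2942/T_GX6882)⁴ = (1.50)² × (1.72)⁴ = 19.69.
F_GX2942/F_GX6882 = (L_GX2942/L_GX6882)/(d_GX2942/d_GX6882)² = 19.69 / (16.0)² = 0.07692.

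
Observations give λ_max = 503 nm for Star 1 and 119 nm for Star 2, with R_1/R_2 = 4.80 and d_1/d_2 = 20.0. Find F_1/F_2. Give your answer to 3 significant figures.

Wien's law: T_1/T_2 = λ_2/λ_1 = 119/503 = 0.2366.
L_1/L_2 = (R_1/R_2)²(T_1/T_2)⁴ = (4.80)²(0.2366)⁴ = 0.07218.
F_1/F_2 = (L_1/L_2)/(d_1/d_2)² = 0.07218/(20.0)² = 1.804×10^-4.

1.80×10^-4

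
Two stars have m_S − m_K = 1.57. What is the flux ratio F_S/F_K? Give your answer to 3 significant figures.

F_S/F_K = 10^(−(m_S − m_K)/2.5) = 10^(-1.57/2.5) = 10^-0.628 = 0.2355.

0.236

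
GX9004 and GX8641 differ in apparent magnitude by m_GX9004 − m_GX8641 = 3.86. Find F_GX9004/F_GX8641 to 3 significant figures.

F_GX9004/F_GX8641 = 10^(−(m_GX9004 − m_GX8641)/2.5) = 10^(-3.86/2.5) = 10^-1.544 = 0.02858.

0.0286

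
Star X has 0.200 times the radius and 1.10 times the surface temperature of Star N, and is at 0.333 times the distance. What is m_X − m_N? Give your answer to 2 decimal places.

0.69

L_X/L_N = (0.200)²(1.10)⁴ = 0.05856.
F_X/F_N = (L_X/L_N)/(d_X/d_N)² = 0.05856/0.1109 = 0.5281.
m_X − m_N = −2.5 log₁₀(0.5281) = 0.69.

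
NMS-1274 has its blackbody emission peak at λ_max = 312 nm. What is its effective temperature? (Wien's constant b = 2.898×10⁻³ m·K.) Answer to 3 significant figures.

9.29×10^3 K

T = b/λ_max = 2.898×10⁻³ / (312×10⁻⁹) = 9288 K.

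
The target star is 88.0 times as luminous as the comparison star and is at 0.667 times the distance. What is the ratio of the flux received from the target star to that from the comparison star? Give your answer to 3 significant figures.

F = L/(4πd²), so F_t/F_c = (L_t/L_c) / (d_t/d_c)²
= 88.0 / (0.667)² = 88.0 / 0.4449 = 197.8.

198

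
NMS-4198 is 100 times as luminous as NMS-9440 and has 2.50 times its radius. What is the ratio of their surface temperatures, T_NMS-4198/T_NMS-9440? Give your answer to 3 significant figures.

L ∝ R²T⁴ gives T ∝ (L/R²)^(1/4), so
T_NMS-4198/T_NMS-9440 = (100 / 2.50²)^(1/4) = (16.00)^(1/4) = 2.000.

2.00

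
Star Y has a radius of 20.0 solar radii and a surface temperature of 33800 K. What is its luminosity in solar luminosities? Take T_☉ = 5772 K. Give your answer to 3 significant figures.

4.70×10^5 solar luminosities

L/L_☉ = (R/R_☉)² (T/T_☉)⁴ = (20.0)² × (33800/5772)⁴
       = 400.0 × (5.856)⁴ = 400.0 × 1176 = 4.704×10^5.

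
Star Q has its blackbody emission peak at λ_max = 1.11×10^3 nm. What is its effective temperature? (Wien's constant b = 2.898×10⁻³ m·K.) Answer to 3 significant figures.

2.61×10^3 K

T = b/λ_max = 2.898×10⁻³ / (1.11×10^3×10⁻⁹) = 2611 K.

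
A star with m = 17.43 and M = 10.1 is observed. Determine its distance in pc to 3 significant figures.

m − M = 5 log₁₀(d/10 pc)
17.43 − (10.1) = 7.33 = 5 log₁₀(d/10)
d = 10 × 10^(7.33/5) = 10 × 10^1.466 = 292.4 pc.

292 pc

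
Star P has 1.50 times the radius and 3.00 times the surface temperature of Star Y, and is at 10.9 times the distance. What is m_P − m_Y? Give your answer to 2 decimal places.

L_P/L_Y = (1.50)²(3.00)⁴ = 182.2.
F_P/F_Y = (L_P/L_Y)/(d_P/d_Y)² = 182.2/118.8 = 1.534.
m_P − m_Y = −2.5 log₁₀(1.534) = -0.46.

-0.46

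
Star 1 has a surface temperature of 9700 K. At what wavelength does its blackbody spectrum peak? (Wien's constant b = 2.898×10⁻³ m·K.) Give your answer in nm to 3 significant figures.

λ_max = b/T = 2.898×10⁻³ / 9700 = 2.99×10^-7 m = 298.8 nm.

299 nm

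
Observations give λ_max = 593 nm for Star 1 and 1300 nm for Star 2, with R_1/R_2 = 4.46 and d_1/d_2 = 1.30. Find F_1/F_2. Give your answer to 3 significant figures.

272

Wien's law: T_1/T_2 = λ_2/λ_1 = 1300/593 = 2.192.
L_1/L_2 = (R_1/R_2)²(T_1/T_2)⁴ = (4.46)²(2.192)⁴ = 459.4.
F_1/F_2 = (L_1/L_2)/(d_1/d_2)² = 459.4/(1.30)² = 271.9.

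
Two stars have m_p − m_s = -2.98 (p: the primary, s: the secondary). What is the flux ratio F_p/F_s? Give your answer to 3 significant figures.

15.6

F_p/F_s = 10^(−(m_p − m_s)/2.5) = 10^(2.98/2.5) = 10^1.192 = 15.56.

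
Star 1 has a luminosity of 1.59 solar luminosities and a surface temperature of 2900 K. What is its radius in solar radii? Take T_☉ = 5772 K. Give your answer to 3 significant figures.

R/R_☉ = √(L/L_☉) / (T/T_☉)² = √(1.59) / (0.5024)²
       = 1.261 / 0.2524 = 4.995.

5.00 solar radii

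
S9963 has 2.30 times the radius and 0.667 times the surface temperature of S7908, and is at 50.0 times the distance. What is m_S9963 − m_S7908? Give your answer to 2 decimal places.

L_S9963/L_S7908 = (2.30)²(0.667)⁴ = 1.047.
F_S9963/F_S7908 = (L_S9963/L_S7908)/(d_S9963/d_S7908)² = 1.047/2500 = 4.188×10^-4.
m_S9963 − m_S7908 = −2.5 log₁₀(4.188×10^-4) = 8.44.

8.44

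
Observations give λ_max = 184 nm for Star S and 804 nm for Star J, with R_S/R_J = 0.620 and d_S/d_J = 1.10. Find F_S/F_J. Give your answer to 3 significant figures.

116

Wien's law: T_S/T_J = λ_J/λ_S = 804/184 = 4.370.
L_S/L_J = (R_S/R_J)²(T_S/T_J)⁴ = (0.620)²(4.370)⁴ = 140.1.
F_S/F_J = (L_S/L_J)/(d_S/d_J)² = 140.1/(1.10)² = 115.8.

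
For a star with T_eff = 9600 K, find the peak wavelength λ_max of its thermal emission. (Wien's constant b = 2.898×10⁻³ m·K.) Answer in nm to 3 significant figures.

302 nm

λ_max = b/T = 2.898×10⁻³ / 9600 = 3.02×10^-7 m = 301.9 nm.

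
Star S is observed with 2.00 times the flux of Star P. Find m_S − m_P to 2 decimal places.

-0.75

m_S − m_P = −2.5 log₁₀(F_S/F_P) = −2.5 log₁₀(2.00) = −2.5 × (0.301) = -0.753.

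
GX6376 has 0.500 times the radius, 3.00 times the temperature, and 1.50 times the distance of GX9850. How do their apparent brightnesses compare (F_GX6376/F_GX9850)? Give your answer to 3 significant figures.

9.00

L_GX6376/L_GX9850 = (R_GX6376/R_GX9850)²(T_GX6376/T_GX9850)⁴ = (0.500)² × (3.00)⁴ = 20.25.
F_GX6376/F_GX9850 = (L_GX6376/L_GX9850)/(d_GX6376/d_GX9850)² = 20.25 / (1.50)² = 9.000.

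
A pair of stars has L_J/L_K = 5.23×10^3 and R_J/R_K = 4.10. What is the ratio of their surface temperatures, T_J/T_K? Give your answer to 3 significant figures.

L ∝ R²T⁴ gives T ∝ (L/R²)^(1/4), so
T_J/T_K = (5.23×10^3 / 4.10²)^(1/4) = (311.1)^(1/4) = 4.200.

4.20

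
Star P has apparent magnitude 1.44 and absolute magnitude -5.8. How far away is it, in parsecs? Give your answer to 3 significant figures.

m − M = 5 log₁₀(d/10 pc)
1.44 − (-5.8) = 7.24 = 5 log₁₀(d/10)
d = 10 × 10^(7.24/5) = 10 × 10^1.448 = 280.5 pc.

281 pc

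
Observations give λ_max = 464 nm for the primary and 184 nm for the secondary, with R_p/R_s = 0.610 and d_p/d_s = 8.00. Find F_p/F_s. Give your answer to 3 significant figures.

Wien's law: T_p/T_s = λ_s/λ_p = 184/464 = 0.3966.
L_p/L_s = (R_p/R_s)²(T_p/T_s)⁴ = (0.610)²(0.3966)⁴ = 0.009202.
F_p/F_s = (L_p/L_s)/(d_p/d_s)² = 0.009202/(8.00)² = 1.438×10^-4.

1.44×10^-4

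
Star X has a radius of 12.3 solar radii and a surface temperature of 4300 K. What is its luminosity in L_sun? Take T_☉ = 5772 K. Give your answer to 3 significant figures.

L/L_☉ = (R/R_☉)² (T/T_☉)⁴ = (12.3)² × (4300/5772)⁴
       = 151.3 × (0.7450)⁴ = 151.3 × 0.3080 = 46.60.

46.6 L_sun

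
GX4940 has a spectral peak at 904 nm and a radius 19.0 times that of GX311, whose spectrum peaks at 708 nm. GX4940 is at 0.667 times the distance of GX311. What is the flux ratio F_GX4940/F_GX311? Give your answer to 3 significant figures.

305

Wien's law: T_GX4940/T_GX311 = λ_GX311/λ_GX4940 = 708/904 = 0.7832.
L_GX4940/L_GX311 = (R_GX4940/R_GX311)²(T_GX4940/T_GX311)⁴ = (19.0)²(0.7832)⁴ = 135.8.
F_GX4940/F_GX311 = (L_GX4940/L_GX311)/(d_GX4940/d_GX311)² = 135.8/(0.667)² = 305.3.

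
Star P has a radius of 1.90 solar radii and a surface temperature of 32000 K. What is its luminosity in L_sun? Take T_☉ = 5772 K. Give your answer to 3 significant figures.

3.41×10^3 L_sun

L/L_☉ = (R/R_☉)² (T/T_☉)⁴ = (1.90)² × (32000/5772)⁴
       = 3.610 × (5.544)⁴ = 3.610 × 944.7 = 3410.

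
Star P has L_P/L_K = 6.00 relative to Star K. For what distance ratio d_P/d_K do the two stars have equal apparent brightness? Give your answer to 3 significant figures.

2.45

Equal flux requires L_P/d_P² = L_K/d_K², so d_P/d_K = √(L_P/L_K)
= √(6.00) = 2.449.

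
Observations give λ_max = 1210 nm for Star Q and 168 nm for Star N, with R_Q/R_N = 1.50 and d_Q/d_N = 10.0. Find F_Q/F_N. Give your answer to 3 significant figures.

Wien's law: T_Q/T_N = λ_N/λ_Q = 168/1210 = 0.1388.
L_Q/L_N = (R_Q/R_N)²(T_Q/T_N)⁴ = (1.50)²(0.1388)⁴ = 8.361×10^-4.
F_Q/F_N = (L_Q/L_N)/(d_Q/d_N)² = 8.361×10^-4/(10.0)² = 8.361×10^-6.

8.36×10^-6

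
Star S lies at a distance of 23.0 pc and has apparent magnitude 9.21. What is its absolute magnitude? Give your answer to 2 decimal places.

M = m − 5 log₁₀(d/10 pc) = 9.21 − 5 log₁₀(23.0/10)
  = 9.21 − 5 × 0.362 = 9.21 − 1.81 = 7.40.

7.40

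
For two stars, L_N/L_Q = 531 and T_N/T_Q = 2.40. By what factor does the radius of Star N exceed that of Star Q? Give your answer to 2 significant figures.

4.0

L ∝ R²T⁴ gives R ∝ √L / T², so
R_N/R_Q = √(531) / (2.40)² = 23.04 / 5.760 = 4.001.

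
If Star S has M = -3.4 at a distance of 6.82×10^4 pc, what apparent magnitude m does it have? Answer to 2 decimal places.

m = M + 5 log₁₀(d/10 pc) = -3.4 + 5 log₁₀(6.82×10^4/10)
  = -3.4 + 5 × 3.834 = -3.4 + 19.17 = 15.77.

15.77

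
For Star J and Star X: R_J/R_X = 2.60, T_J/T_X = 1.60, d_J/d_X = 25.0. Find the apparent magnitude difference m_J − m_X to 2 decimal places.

L_J/L_X = (2.60)²(1.60)⁴ = 44.30.
F_J/F_X = (L_J/L_X)/(d_J/d_X)² = 44.30/625.0 = 0.07088.
m_J − m_X = −2.5 log₁₀(0.07088) = 2.87.

2.87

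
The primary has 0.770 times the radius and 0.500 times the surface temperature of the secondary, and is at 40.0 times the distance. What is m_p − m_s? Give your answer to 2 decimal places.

L_p/L_s = (0.770)²(0.500)⁴ = 0.03706.
F_p/F_s = (L_p/L_s)/(d_p/d_s)² = 0.03706/1600 = 2.316×10^-5.
m_p − m_s = −2.5 log₁₀(2.316×10^-5) = 11.59.

11.59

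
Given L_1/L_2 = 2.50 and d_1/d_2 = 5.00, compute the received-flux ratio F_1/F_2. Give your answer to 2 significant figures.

F = L/(4πd²), so F_1/F_2 = (L_1/L_2) / (d_1/d_2)²
= 2.50 / (5.00)² = 2.50 / 25.00 = 0.1000.

0.10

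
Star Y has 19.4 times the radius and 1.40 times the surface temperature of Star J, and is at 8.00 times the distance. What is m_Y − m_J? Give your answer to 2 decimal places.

-3.38

L_Y/L_J = (19.4)²(1.40)⁴ = 1446.
F_Y/F_J = (L_Y/L_J)/(d_Y/d_J)² = 1446/64.00 = 22.59.
m_Y − m_J = −2.5 log₁₀(22.59) = -3.38.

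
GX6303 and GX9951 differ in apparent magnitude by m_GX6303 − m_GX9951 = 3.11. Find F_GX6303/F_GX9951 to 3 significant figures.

F_GX6303/F_GX9951 = 10^(−(m_GX6303 − m_GX9951)/2.5) = 10^(-3.11/2.5) = 10^-1.244 = 0.05702.

0.0570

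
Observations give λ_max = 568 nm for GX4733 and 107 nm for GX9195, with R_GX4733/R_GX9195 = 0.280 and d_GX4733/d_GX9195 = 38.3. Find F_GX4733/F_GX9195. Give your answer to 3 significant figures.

Wien's law: T_GX4733/T_GX9195 = λ_GX9195/λ_GX4733 = 107/568 = 0.1884.
L_GX4733/L_GX9195 = (R_GX4733/R_GX9195)²(T_GX4733/T_GX9195)⁴ = (0.280)²(0.1884)⁴ = 9.873×10^-5.
F_GX4733/F_GX9195 = (L_GX4733/L_GX9195)/(d_GX4733/d_GX9195)² = 9.873×10^-5/(38.3)² = 6.731×10^-8.

6.73×10^-8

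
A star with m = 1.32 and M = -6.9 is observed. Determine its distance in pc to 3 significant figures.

m − M = 5 log₁₀(d/10 pc)
1.32 − (-6.9) = 8.22 = 5 log₁₀(d/10)
d = 10 × 10^(8.22/5) = 10 × 10^1.644 = 440.6 pc.

441 pc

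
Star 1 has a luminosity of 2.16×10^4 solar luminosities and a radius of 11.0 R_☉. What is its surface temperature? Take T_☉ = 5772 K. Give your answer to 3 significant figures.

T/T_☉ = (L/L_☉)^(1/4) / (R/R_☉)^(1/2)
T = 5772 × (2.16×10^4)^(1/4) / √(11.0) = 5772 × 12.12 / 3.317 = 2.110×10^4 K.

2.11×10^4 K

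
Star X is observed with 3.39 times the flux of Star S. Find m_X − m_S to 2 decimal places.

m_X − m_S = −2.5 log₁₀(F_X/F_S) = −2.5 log₁₀(3.39) = −2.5 × (0.530) = -1.325.

-1.33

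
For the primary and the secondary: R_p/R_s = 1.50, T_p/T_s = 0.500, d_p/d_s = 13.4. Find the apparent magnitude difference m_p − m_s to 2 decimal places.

7.77

L_p/L_s = (1.50)²(0.500)⁴ = 0.1406.
F_p/F_s = (L_p/L_s)/(d_p/d_s)² = 0.1406/179.6 = 7.832×10^-4.
m_p − m_s = −2.5 log₁₀(7.832×10^-4) = 7.77.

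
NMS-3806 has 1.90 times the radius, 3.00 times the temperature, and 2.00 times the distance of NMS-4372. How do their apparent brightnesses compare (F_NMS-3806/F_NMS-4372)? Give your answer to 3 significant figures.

73.1

L_NMS-3806/L_NMS-4372 = (R_NMS-3806/R_NMS-4372)²(T_NMS-3806/T_NMS-4372)⁴ = (1.90)² × (3.00)⁴ = 292.4.
F_NMS-3806/F_NMS-4372 = (L_NMS-3806/L_NMS-4372)/(d_NMS-3806/d_NMS-4372)² = 292.4 / (2.00)² = 73.10.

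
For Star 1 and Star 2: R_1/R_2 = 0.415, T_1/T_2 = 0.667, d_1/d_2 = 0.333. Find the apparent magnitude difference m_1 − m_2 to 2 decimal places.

L_1/L_2 = (0.415)²(0.667)⁴ = 0.03409.
F_1/F_2 = (L_1/L_2)/(d_1/d_2)² = 0.03409/0.1109 = 0.3074.
m_1 − m_2 = −2.5 log₁₀(0.3074) = 1.28.

1.28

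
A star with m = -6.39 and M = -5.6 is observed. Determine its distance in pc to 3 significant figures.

m − M = 5 log₁₀(d/10 pc)
-6.39 − (-5.6) = -0.79 = 5 log₁₀(d/10)
d = 10 × 10^(-0.79/5) = 10 × 10^-0.158 = 6.950 pc.

6.95 pc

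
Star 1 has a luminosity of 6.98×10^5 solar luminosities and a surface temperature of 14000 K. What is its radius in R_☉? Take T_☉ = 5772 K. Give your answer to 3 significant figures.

R/R_☉ = √(L/L_☉) / (T/T_☉)² = √(6.98×10^5) / (2.426)²
       = 835.5 / 5.883 = 142.0.

142 R_☉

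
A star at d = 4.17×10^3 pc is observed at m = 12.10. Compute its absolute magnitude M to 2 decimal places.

M = m − 5 log₁₀(d/10 pc) = 12.10 − 5 log₁₀(4.17×10^3/10)
  = 12.10 − 5 × 2.620 = 12.10 − 13.10 = -1.00.

-1.00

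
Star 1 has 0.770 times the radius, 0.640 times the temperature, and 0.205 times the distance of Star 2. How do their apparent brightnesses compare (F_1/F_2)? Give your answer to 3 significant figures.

L_1/L_2 = (R_1/R_2)²(T_1/T_2)⁴ = (0.770)² × (0.640)⁴ = 0.09947.
F_1/F_2 = (L_1/L_2)/(d_1/d_2)² = 0.09947 / (0.205)² = 2.367.

2.37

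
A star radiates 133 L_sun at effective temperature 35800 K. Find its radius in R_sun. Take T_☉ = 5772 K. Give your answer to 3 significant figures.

0.300 R_sun

R/R_☉ = √(L/L_☉) / (T/T_☉)² = √(133) / (6.202)²
       = 11.53 / 38.47 = 0.2998.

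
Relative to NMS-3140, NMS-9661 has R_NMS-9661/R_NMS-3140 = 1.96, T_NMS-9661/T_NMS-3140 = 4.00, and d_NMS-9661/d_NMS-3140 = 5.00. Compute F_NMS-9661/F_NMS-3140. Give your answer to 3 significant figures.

39.3

L_NMS-9661/L_NMS-3140 = (R_NMS-9661/R_NMS-3140)²(T_NMS-9661/T_NMS-3140)⁴ = (1.96)² × (4.00)⁴ = 983.4.
F_NMS-9661/F_NMS-3140 = (L_NMS-9661/L_NMS-3140)/(d_NMS-9661/d_NMS-3140)² = 983.4 / (5.00)² = 39.34.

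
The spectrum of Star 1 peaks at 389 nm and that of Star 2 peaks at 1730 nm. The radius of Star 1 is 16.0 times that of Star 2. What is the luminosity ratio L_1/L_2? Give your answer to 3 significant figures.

Wien's law gives T ∝ 1/λ_max, so T_1/T_2 = λ_2/λ_1 = 1730/389 = 4.447.
Then L ∝ R²T⁴ gives L_1/L_2 = (16.0)² × (4.447)⁴ = 256.0 × 391.2 = 1.001×10^5.

1.00×10^5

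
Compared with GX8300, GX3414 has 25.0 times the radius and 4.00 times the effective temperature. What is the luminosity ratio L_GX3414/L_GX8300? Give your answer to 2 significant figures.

From the Stefan–Boltzmann law, L ∝ R²T⁴, so
L_GX3414/L_GX8300 = (R_GX3414/R_GX8300)² (T_GX3414/T_GX8300)⁴ = (25.0)² × (4.00)⁴ = 625.0 × 256.0 = 1.600×10^5.

1.6×10^5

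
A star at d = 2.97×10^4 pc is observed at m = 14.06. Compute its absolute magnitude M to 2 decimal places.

-3.30

M = m − 5 log₁₀(d/10 pc) = 14.06 − 5 log₁₀(2.97×10^4/10)
  = 14.06 − 5 × 3.473 = 14.06 − 17.36 = -3.30.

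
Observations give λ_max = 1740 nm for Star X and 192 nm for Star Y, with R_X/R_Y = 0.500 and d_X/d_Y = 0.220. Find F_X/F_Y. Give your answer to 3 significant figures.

7.66×10^-4

Wien's law: T_X/T_Y = λ_Y/λ_X = 192/1740 = 0.1103.
L_X/L_Y = (R_X/R_Y)²(T_X/T_Y)⁴ = (0.500)²(0.1103)⁴ = 3.706×10^-5.
F_X/F_Y = (L_X/L_Y)/(d_X/d_Y)² = 3.706×10^-5/(0.220)² = 7.658×10^-4.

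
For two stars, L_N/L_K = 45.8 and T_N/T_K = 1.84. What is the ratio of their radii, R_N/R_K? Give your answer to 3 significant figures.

2.00

L ∝ R²T⁴ gives R ∝ √L / T², so
R_N/R_K = √(45.8) / (1.84)² = 6.768 / 3.386 = 1.999.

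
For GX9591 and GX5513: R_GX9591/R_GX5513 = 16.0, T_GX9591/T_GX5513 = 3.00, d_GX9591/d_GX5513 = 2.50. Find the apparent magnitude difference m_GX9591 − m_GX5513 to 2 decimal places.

L_GX9591/L_GX5513 = (16.0)²(3.00)⁴ = 2.074×10^4.
F_GX9591/F_GX5513 = (L_GX9591/L_GX5513)/(d_GX9591/d_GX5513)² = 2.074×10^4/6.250 = 3318.
m_GX9591 − m_GX5513 = −2.5 log₁₀(3318) = -8.80.

-8.80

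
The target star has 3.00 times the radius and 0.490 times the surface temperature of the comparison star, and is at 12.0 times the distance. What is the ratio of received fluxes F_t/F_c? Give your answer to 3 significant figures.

L_t/L_c = (R_t/R_c)²(T_t/T_c)⁴ = (3.00)² × (0.490)⁴ = 0.5188.
F_t/F_c = (L_t/L_c)/(d_t/d_c)² = 0.5188 / (12.0)² = 0.003603.

0.00360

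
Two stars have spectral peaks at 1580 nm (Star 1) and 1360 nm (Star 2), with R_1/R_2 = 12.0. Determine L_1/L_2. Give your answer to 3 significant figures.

79.0

Wien's law gives T ∝ 1/λ_max, so T_1/T_2 = λ_2/λ_1 = 1360/1580 = 0.8608.
Then L ∝ R²T⁴ gives L_1/L_2 = (12.0)² × (0.8608)⁴ = 144.0 × 0.5489 = 79.05.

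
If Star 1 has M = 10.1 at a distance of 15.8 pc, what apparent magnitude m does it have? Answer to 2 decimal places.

11.09

m = M + 5 log₁₀(d/10 pc) = 10.1 + 5 log₁₀(15.8/10)
  = 10.1 + 5 × 0.199 = 10.1 + 0.99 = 11.09.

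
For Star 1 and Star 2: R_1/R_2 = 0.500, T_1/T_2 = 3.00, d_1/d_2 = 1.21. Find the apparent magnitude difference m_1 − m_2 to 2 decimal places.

L_1/L_2 = (0.500)²(3.00)⁴ = 20.25.
F_1/F_2 = (L_1/L_2)/(d_1/d_2)² = 20.25/1.464 = 13.83.
m_1 − m_2 = −2.5 log₁₀(13.83) = -2.85.

-2.85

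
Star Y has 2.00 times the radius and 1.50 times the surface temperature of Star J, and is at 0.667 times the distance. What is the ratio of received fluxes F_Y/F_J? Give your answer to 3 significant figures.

45.5

L_Y/L_J = (R_Y/R_J)²(T_Y/T_J)⁴ = (2.00)² × (1.50)⁴ = 20.25.
F_Y/F_J = (L_Y/L_J)/(d_Y/d_J)² = 20.25 / (0.667)² = 45.52.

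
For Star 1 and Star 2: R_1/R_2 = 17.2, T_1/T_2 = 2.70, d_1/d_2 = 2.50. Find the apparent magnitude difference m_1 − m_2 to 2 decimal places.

L_1/L_2 = (17.2)²(2.70)⁴ = 1.572×10^4.
F_1/F_2 = (L_1/L_2)/(d_1/d_2)² = 1.572×10^4/6.250 = 2516.
m_1 − m_2 = −2.5 log₁₀(2516) = -8.50.

-8.50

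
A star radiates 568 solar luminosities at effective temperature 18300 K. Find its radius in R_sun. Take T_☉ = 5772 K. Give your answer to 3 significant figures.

2.37 R_sun

R/R_☉ = √(L/L_☉) / (T/T_☉)² = √(568) / (3.170)²
       = 23.83 / 10.05 = 2.371.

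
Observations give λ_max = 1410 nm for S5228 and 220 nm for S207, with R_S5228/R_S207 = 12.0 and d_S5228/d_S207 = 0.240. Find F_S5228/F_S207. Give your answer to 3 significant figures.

Wien's law: T_S5228/T_S207 = λ_S207/λ_S5228 = 220/1410 = 0.1560.
L_S5228/L_S207 = (R_S5228/R_S207)²(T_S5228/T_S207)⁴ = (12.0)²(0.1560)⁴ = 0.08534.
F_S5228/F_S207 = (L_S5228/L_S207)/(d_S5228/d_S207)² = 0.08534/(0.240)² = 1.482.

1.48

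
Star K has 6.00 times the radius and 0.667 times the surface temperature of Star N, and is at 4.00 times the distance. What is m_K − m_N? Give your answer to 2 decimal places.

L_K/L_N = (6.00)²(0.667)⁴ = 7.125.
F_K/F_N = (L_K/L_N)/(d_K/d_N)² = 7.125/16.00 = 0.4453.
m_K − m_N = −2.5 log₁₀(0.4453) = 0.88.

0.88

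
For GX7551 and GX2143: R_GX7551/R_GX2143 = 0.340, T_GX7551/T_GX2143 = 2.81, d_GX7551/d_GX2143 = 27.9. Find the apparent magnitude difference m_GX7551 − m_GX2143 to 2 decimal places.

5.08

L_GX7551/L_GX2143 = (0.340)²(2.81)⁴ = 7.207.
F_GX7551/F_GX2143 = (L_GX7551/L_GX2143)/(d_GX7551/d_GX2143)² = 7.207/778.4 = 0.009259.
m_GX7551 − m_GX2143 = −2.5 log₁₀(0.009259) = 5.08.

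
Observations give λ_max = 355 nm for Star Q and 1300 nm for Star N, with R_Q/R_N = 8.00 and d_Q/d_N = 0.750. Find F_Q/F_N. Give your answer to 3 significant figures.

2.05×10^4

Wien's law: T_Q/T_N = λ_N/λ_Q = 1300/355 = 3.662.
L_Q/L_N = (R_Q/R_N)²(T_Q/T_N)⁴ = (8.00)²(3.662)⁴ = 1.151×10^4.
F_Q/F_N = (L_Q/L_N)/(d_Q/d_N)² = 1.151×10^4/(0.750)² = 2.046×10^4.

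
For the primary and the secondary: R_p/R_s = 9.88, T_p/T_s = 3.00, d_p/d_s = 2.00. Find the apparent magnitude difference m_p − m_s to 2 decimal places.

L_p/L_s = (9.88)²(3.00)⁴ = 7907.
F_p/F_s = (L_p/L_s)/(d_p/d_s)² = 7907/4.000 = 1977.
m_p − m_s = −2.5 log₁₀(1977) = -8.24.

-8.24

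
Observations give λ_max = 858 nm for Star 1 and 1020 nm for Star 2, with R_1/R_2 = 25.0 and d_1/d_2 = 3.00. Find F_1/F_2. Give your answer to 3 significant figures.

139

Wien's law: T_1/T_2 = λ_2/λ_1 = 1020/858 = 1.189.
L_1/L_2 = (R_1/R_2)²(T_1/T_2)⁴ = (25.0)²(1.189)⁴ = 1248.
F_1/F_2 = (L_1/L_2)/(d_1/d_2)² = 1248/(3.00)² = 138.7.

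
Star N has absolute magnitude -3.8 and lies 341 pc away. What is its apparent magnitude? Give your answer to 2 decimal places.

m = M + 5 log₁₀(d/10 pc) = -3.8 + 5 log₁₀(341/10)
  = -3.8 + 5 × 1.533 = -3.8 + 7.66 = 3.86.

3.86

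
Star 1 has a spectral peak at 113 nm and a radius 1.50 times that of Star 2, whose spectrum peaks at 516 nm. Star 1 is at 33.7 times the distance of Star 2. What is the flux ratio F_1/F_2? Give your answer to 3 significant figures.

Wien's law: T_1/T_2 = λ_2/λ_1 = 516/113 = 4.566.
L_1/L_2 = (R_1/R_2)²(T_1/T_2)⁴ = (1.50)²(4.566)⁴ = 978.3.
F_1/F_2 = (L_1/L_2)/(d_1/d_2)² = 978.3/(33.7)² = 0.8614.

0.861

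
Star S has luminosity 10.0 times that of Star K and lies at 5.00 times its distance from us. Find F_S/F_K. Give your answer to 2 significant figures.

0.40

F = L/(4πd²), so F_S/F_K = (L_S/L_K) / (d_S/d_K)²
= 10.0 / (5.00)² = 10.0 / 25.00 = 0.4000.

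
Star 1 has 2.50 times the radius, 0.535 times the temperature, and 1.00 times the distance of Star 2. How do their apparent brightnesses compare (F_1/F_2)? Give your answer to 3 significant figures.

0.512

L_1/L_2 = (R_1/R_2)²(T_1/T_2)⁴ = (2.50)² × (0.535)⁴ = 0.5120.
F_1/F_2 = (L_1/L_2)/(d_1/d_2)² = 0.5120 / (1.00)² = 0.5120.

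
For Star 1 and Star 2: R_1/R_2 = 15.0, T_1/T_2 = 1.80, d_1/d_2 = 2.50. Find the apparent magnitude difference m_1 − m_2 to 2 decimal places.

-6.44

L_1/L_2 = (15.0)²(1.80)⁴ = 2362.
F_1/F_2 = (L_1/L_2)/(d_1/d_2)² = 2362/6.250 = 377.9.
m_1 − m_2 = −2.5 log₁₀(377.9) = -6.44.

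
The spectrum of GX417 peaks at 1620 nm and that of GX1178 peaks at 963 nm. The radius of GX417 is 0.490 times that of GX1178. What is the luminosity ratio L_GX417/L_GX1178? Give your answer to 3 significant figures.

0.0300

Wien's law gives T ∝ 1/λ_max, so T_GX417/T_GX1178 = λ_GX1178/λ_GX417 = 963/1620 = 0.5944.
Then L ∝ R²T⁴ gives L_GX417/L_GX1178 = (0.490)² × (0.5944)⁴ = 0.2401 × 0.1249 = 0.02998.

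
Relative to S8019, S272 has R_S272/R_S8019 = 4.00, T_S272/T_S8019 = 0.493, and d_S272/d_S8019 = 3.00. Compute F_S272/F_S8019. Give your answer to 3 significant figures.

0.105

L_S272/L_S8019 = (R_S272/R_S8019)²(T_S272/T_S8019)⁴ = (4.00)² × (0.493)⁴ = 0.9452.
F_S272/F_S8019 = (L_S272/L_S8019)/(d_S272/d_S8019)² = 0.9452 / (3.00)² = 0.1050.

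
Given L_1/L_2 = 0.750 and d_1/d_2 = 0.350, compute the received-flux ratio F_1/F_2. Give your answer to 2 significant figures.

6.1

F = L/(4πd²), so F_1/F_2 = (L_1/L_2) / (d_1/d_2)²
= 0.750 / (0.350)² = 0.750 / 0.1225 = 6.122.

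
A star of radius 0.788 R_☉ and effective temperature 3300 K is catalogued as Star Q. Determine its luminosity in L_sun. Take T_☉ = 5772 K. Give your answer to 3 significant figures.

0.0663 L_sun

L/L_☉ = (R/R_☉)² (T/T_☉)⁴ = (0.788)² × (3300/5772)⁴
       = 0.6209 × (0.5717)⁴ = 0.6209 × 0.1068 = 0.06634.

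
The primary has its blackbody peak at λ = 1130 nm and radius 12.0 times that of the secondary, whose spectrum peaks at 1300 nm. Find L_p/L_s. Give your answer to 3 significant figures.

Wien's law gives T ∝ 1/λ_max, so T_p/T_s = λ_s/λ_p = 1300/1130 = 1.150.
Then L ∝ R²T⁴ gives L_p/L_s = (12.0)² × (1.150)⁴ = 144.0 × 1.752 = 252.2.

252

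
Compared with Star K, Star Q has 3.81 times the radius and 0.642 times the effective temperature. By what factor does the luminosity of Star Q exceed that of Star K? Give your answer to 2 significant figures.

2.5

From the Stefan–Boltzmann law, L ∝ R²T⁴, so
L_Q/L_K = (R_Q/R_K)² (T_Q/T_K)⁴ = (3.81)² × (0.642)⁴ = 14.52 × 0.1699 = 2.466.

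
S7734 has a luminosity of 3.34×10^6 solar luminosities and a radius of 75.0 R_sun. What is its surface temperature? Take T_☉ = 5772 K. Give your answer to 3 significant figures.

T/T_☉ = (L/L_☉)^(1/4) / (R/R_☉)^(1/2)
T = 5772 × (3.34×10^6)^(1/4) / √(75.0) = 5772 × 42.75 / 8.660 = 2.849×10^4 K.

2.85×10^4 K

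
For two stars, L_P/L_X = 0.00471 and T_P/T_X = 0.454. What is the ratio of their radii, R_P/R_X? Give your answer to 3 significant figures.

0.333

L ∝ R²T⁴ gives R ∝ √L / T², so
R_P/R_X = √(0.00471) / (0.454)² = 0.06863 / 0.2061 = 0.3330.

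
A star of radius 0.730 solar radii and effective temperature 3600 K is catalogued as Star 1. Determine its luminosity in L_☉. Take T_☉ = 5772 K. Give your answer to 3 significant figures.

0.0806 L_☉

L/L_☉ = (R/R_☉)² (T/T_☉)⁴ = (0.730)² × (3600/5772)⁴
       = 0.5329 × (0.6237)⁴ = 0.5329 × 0.1513 = 0.08064.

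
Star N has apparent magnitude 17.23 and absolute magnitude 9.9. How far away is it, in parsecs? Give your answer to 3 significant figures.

292 pc

m − M = 5 log₁₀(d/10 pc)
17.23 − (9.9) = 7.33 = 5 log₁₀(d/10)
d = 10 × 10^(7.33/5) = 10 × 10^1.466 = 292.4 pc.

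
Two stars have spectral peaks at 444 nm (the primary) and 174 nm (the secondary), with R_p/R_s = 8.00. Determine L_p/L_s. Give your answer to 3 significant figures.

Wien's law gives T ∝ 1/λ_max, so T_p/T_s = λ_s/λ_p = 174/444 = 0.3919.
Then L ∝ R²T⁴ gives L_p/L_s = (8.00)² × (0.3919)⁴ = 64.00 × 0.02359 = 1.510.

1.51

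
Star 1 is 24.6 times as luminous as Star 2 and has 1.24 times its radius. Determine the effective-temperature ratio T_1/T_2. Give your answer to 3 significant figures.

L ∝ R²T⁴ gives T ∝ (L/R²)^(1/4), so
T_1/T_2 = (24.6 / 1.24²)^(1/4) = (16.00)^(1/4) = 2.000.

2.00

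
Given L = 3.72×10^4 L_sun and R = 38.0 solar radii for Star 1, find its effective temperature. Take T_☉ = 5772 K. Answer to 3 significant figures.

1.30×10^4 K

T/T_☉ = (L/L_☉)^(1/4) / (R/R_☉)^(1/2)
T = 5772 × (3.72×10^4)^(1/4) / √(38.0) = 5772 × 13.89 / 6.164 = 1.300×10^4 K.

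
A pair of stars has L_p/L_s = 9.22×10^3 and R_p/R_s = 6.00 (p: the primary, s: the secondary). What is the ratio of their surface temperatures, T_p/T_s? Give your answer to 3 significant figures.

L ∝ R²T⁴ gives T ∝ (L/R²)^(1/4), so
T_p/T_s = (9.22×10^3 / 6.00²)^(1/4) = (256.1)^(1/4) = 4.000.

4.00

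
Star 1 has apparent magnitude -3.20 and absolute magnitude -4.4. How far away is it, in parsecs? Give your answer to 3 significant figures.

17.4 pc

m − M = 5 log₁₀(d/10 pc)
-3.20 − (-4.4) = 1.20 = 5 log₁₀(d/10)
d = 10 × 10^(1.20/5) = 10 × 10^0.240 = 17.38 pc.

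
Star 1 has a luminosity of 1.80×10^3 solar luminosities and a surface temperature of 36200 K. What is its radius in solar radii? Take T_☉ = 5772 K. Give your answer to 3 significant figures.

R/R_☉ = √(L/L_☉) / (T/T_☉)² = √(1.80×10^3) / (6.272)²
       = 42.43 / 39.33 = 1.079.

1.08 solar radii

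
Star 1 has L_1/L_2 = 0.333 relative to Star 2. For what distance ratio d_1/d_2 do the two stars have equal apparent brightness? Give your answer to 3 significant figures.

Equal flux requires L_1/d_1² = L_2/d_2², so d_1/d_2 = √(L_1/L_2)
= √(0.333) = 0.5771.

0.577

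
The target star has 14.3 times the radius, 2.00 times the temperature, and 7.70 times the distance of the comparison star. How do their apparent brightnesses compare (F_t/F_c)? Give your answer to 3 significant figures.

L_t/L_c = (R_t/R_c)²(T_t/T_c)⁴ = (14.3)² × (2.00)⁴ = 3272.
F_t/F_c = (L_t/L_c)/(d_t/d_c)² = 3272 / (7.70)² = 55.18.

55.2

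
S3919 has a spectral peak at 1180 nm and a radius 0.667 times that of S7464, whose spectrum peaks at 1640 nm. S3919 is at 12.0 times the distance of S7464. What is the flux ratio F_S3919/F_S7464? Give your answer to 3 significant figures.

Wien's law: T_S3919/T_S7464 = λ_S7464/λ_S3919 = 1640/1180 = 1.390.
L_S3919/L_S7464 = (R_S3919/R_S7464)²(T_S3919/T_S7464)⁴ = (0.667)²(1.390)⁴ = 1.660.
F_S3919/F_S7464 = (L_S3919/L_S7464)/(d_S3919/d_S7464)² = 1.660/(12.0)² = 0.01153.

0.0115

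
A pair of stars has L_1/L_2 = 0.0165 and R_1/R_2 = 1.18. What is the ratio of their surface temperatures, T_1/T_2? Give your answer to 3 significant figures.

L ∝ R²T⁴ gives T ∝ (L/R²)^(1/4), so
T_1/T_2 = (0.0165 / 1.18²)^(1/4) = (0.01185)^(1/4) = 0.3299.

0.330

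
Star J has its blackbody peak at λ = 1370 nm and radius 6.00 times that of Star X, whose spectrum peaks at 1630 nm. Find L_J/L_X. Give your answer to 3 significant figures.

72.1

Wien's law gives T ∝ 1/λ_max, so T_J/T_X = λ_X/λ_J = 1630/1370 = 1.190.
Then L ∝ R²T⁴ gives L_J/L_X = (6.00)² × (1.190)⁴ = 36.00 × 2.004 = 72.14.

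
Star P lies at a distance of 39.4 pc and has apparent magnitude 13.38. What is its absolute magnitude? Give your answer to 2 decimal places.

M = m − 5 log₁₀(d/10 pc) = 13.38 − 5 log₁₀(39.4/10)
  = 13.38 − 5 × 0.595 = 13.38 − 2.98 = 10.40.

10.40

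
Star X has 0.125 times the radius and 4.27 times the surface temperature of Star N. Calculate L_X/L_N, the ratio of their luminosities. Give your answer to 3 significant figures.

5.19

From the Stefan–Boltzmann law, L ∝ R²T⁴, so
L_X/L_N = (R_X/R_N)² (T_X/T_N)⁴ = (0.125)² × (4.27)⁴ = 0.01562 × 332.4 = 5.194.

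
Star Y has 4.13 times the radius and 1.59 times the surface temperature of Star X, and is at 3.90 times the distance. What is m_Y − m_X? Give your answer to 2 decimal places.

L_Y/L_X = (4.13)²(1.59)⁴ = 109.0.
F_Y/F_X = (L_Y/L_X)/(d_Y/d_X)² = 109.0/15.21 = 7.167.
m_Y − m_X = −2.5 log₁₀(7.167) = -2.14.

-2.14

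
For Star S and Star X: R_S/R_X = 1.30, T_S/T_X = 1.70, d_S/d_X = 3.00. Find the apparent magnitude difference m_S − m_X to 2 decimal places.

-0.49

L_S/L_X = (1.30)²(1.70)⁴ = 14.12.
F_S/F_X = (L_S/L_X)/(d_S/d_X)² = 14.12/9.000 = 1.568.
m_S − m_X = −2.5 log₁₀(1.568) = -0.49.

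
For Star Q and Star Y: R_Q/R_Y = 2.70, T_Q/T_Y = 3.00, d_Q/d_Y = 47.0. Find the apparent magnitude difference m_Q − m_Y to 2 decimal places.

1.43

L_Q/L_Y = (2.70)²(3.00)⁴ = 590.5.
F_Q/F_Y = (L_Q/L_Y)/(d_Q/d_Y)² = 590.5/2209 = 0.2673.
m_Q − m_Y = −2.5 log₁₀(0.2673) = 1.43.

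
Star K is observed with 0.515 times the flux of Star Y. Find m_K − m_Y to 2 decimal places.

m_K − m_Y = −2.5 log₁₀(F_K/F_Y) = −2.5 log₁₀(0.515) = −2.5 × (-0.288) = 0.720.

0.72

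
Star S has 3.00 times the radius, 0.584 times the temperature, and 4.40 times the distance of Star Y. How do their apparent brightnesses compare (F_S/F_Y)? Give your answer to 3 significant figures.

L_S/L_Y = (R_S/R_Y)²(T_S/T_Y)⁴ = (3.00)² × (0.584)⁴ = 1.047.
F_S/F_Y = (L_S/L_Y)/(d_S/d_Y)² = 1.047 / (4.40)² = 0.05407.

0.0541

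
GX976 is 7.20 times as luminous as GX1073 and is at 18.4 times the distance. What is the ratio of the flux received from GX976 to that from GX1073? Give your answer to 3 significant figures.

F = L/(4πd²), so F_GX976/F_GX1073 = (L_GX976/L_GX1073) / (d_GX976/d_GX1073)²
= 7.20 / (18.4)² = 7.20 / 338.6 = 0.02127.

0.0213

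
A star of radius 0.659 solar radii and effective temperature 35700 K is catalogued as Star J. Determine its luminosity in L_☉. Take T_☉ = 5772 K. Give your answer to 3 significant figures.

636 L_☉

L/L_☉ = (R/R_☉)² (T/T_☉)⁴ = (0.659)² × (35700/5772)⁴
       = 0.4343 × (6.185)⁴ = 0.4343 × 1463 = 635.5.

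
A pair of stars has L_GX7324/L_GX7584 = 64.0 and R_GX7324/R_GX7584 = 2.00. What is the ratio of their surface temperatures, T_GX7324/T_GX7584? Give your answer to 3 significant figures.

2.00

L ∝ R²T⁴ gives T ∝ (L/R²)^(1/4), so
T_GX7324/T_GX7584 = (64.0 / 2.00²)^(1/4) = (16.00)^(1/4) = 2.000.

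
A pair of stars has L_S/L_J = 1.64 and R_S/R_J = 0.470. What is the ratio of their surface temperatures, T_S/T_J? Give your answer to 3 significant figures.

1.65

L ∝ R²T⁴ gives T ∝ (L/R²)^(1/4), so
T_S/T_J = (1.64 / 0.470²)^(1/4) = (7.424)^(1/4) = 1.651.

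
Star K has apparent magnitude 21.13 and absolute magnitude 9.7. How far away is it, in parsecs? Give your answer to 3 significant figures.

1.93×10^3 pc

m − M = 5 log₁₀(d/10 pc)
21.13 − (9.7) = 11.43 = 5 log₁₀(d/10)
d = 10 × 10^(11.43/5) = 10 × 10^2.286 = 1932 pc.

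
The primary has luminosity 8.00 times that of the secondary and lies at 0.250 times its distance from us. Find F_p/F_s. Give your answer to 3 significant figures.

128

F = L/(4πd²), so F_p/F_s = (L_p/L_s) / (d_p/d_s)²
= 8.00 / (0.250)² = 8.00 / 0.06250 = 128.0.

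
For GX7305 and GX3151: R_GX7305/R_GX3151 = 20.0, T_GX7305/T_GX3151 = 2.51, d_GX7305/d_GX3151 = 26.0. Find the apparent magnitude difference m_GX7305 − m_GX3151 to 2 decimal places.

L_GX7305/L_GX3151 = (20.0)²(2.51)⁴ = 1.588×10^4.
F_GX7305/F_GX3151 = (L_GX7305/L_GX3151)/(d_GX7305/d_GX3151)² = 1.588×10^4/676.0 = 23.49.
m_GX7305 − m_GX3151 = −2.5 log₁₀(23.49) = -3.43.

-3.43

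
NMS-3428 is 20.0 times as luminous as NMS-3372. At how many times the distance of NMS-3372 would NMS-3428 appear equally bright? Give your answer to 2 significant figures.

Equal flux requires L_NMS-3428/d_NMS-3428² = L_NMS-3372/d_NMS-3372², so d_NMS-3428/d_NMS-3372 = √(L_NMS-3428/L_NMS-3372)
= √(20.0) = 4.472.

4.5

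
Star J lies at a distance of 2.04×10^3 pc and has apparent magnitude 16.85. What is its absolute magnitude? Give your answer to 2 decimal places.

5.30

M = m − 5 log₁₀(d/10 pc) = 16.85 − 5 log₁₀(2.04×10^3/10)
  = 16.85 − 5 × 2.310 = 16.85 − 11.55 = 5.30.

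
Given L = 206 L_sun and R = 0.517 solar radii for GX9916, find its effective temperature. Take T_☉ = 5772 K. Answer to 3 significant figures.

T/T_☉ = (L/L_☉)^(1/4) / (R/R_☉)^(1/2)
T = 5772 × (206)^(1/4) / √(0.517) = 5772 × 3.788 / 0.7190 = 3.041×10^4 K.

3.04×10^4 K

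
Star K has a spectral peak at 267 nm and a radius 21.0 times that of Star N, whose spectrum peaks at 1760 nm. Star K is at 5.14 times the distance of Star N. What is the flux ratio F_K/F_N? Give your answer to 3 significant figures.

Wien's law: T_K/T_N = λ_N/λ_K = 1760/267 = 6.592.
L_K/L_N = (R_K/R_N)²(T_K/T_N)⁴ = (21.0)²(6.592)⁴ = 8.326×10^5.
F_K/F_N = (L_K/L_N)/(d_K/d_N)² = 8.326×10^5/(5.14)² = 3.152×10^4.

3.15×10^4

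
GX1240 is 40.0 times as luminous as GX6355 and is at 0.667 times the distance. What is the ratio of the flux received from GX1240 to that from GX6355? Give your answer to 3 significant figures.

F = L/(4πd²), so F_GX1240/F_GX6355 = (L_GX1240/L_GX6355) / (d_GX1240/d_GX6355)²
= 40.0 / (0.667)² = 40.0 / 0.4449 = 89.91.

89.9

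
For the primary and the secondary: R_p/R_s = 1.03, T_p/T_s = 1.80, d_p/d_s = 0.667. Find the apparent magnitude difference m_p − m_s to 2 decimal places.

-3.50

L_p/L_s = (1.03)²(1.80)⁴ = 11.14.
F_p/F_s = (L_p/L_s)/(d_p/d_s)² = 11.14/0.4449 = 25.03.
m_p − m_s = −2.5 log₁₀(25.03) = -3.50.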